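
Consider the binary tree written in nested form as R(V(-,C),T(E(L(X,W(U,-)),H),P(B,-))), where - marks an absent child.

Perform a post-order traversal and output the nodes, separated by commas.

C, V, X, U, W, L, H, E, B, P, T, R

Post-order visits the left subtree, then the right subtree, then the node.
At R: go left to V.
  At V: no left child.
  At V: go right to C.
    C is a leaf — visit C.
  Visit V.
At R: go right to T.
  At T: go left to E.
    At E: go left to L.
      At L: go left to X.
        X is a leaf — visit X.
      At L: go right to W.
        At W: go left to U.
          U is a leaf — visit U.
        At W: no right child.
        Visit W.
      Visit L.
    At E: go right to H.
      H is a leaf — visit H.
    Visit E.
  At T: go right to P.
    At P: go left to B.
      B is a leaf — visit B.
    At P: no right child.
    Visit P.
  Visit T.
Visit R.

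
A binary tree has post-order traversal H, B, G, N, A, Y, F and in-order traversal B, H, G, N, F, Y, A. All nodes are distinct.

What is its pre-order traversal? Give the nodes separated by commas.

F, N, G, B, H, Y, A

The last element of post-order is the root; it splits in-order into left and right subtrees.
Root F: left subtree has 4 nodes {B, H, G, N}, right has 2 {Y, A}.
  Root N: left subtree has 3 nodes {B, H, G}, right has 0 { }.
    Root G: left subtree has 2 nodes {B, H}, right has 0 { }.
      Root B: left subtree has 0 nodes { }, right has 1 {H}.
  Root Y: left subtree has 0 nodes { }, right has 1 {A}.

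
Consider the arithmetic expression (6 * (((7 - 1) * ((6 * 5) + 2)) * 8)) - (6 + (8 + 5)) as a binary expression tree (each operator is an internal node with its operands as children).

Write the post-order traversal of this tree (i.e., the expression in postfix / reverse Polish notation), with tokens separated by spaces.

Post-order on an expression tree gives postfix notation: for each operator, emit left operand, right operand, then the operator.

6 7 1 - 6 5 * 2 + * 8 * * 6 8 5 + + -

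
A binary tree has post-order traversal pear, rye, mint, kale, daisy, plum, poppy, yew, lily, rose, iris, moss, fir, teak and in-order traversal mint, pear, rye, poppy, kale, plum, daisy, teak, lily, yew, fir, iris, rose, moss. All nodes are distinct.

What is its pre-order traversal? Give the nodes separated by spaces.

The last element of post-order is the root; it splits in-order into left and right subtrees.
Root teak: left subtree has 7 nodes {mint, pear, rye, poppy, kale, plum, daisy}, right has 6 {lily, yew, fir, iris, rose, moss}.
  Root poppy: left subtree has 3 nodes {mint, pear, rye}, right has 3 {kale, plum, daisy}.
    Root mint: left subtree has 0 nodes { }, right has 2 {pear, rye}.
      Root rye: left subtree has 1 node {pear}, right has 0 { }.
    Root plum: left subtree has 1 node {kale}, right has 1 {daisy}.
  Root fir: left subtree has 2 nodes {lily, yew}, right has 3 {iris, rose, moss}.
    Root lily: left subtree has 0 nodes { }, right has 1 {yew}.
    Root moss: left subtree has 2 nodes {iris, rose}, right has 0 { }.
      Root iris: left subtree has 0 nodes { }, right has 1 {rose}.

teak poppy mint rye pear plum kale daisy fir lily yew moss iris rose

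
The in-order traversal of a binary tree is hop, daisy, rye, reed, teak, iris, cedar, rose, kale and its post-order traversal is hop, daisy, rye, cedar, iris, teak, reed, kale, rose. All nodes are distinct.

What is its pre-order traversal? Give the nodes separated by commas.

The last element of post-order is the root; it splits in-order into left and right subtrees.
Root rose: left subtree has 7 nodes {hop, daisy, rye, reed, teak, iris, cedar}, right has 1 {kale}.
  Root reed: left subtree has 3 nodes {hop, daisy, rye}, right has 3 {teak, iris, cedar}.
    Root rye: left subtree has 2 nodes {hop, daisy}, right has 0 { }.
      Root daisy: left subtree has 1 node {hop}, right has 0 { }.
    Root teak: left subtree has 0 nodes { }, right has 2 {iris, cedar}.
      Root iris: left subtree has 0 nodes { }, right has 1 {cedar}.

rose, reed, rye, daisy, hop, teak, iris, cedar, kale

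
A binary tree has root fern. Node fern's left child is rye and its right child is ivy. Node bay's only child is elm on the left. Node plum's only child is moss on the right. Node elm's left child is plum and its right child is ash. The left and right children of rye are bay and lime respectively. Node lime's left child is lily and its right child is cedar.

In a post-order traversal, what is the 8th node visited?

lime

Post-order visits the left subtree, then the right subtree, then the node.
At fern: go left to rye.
  At rye: go left to bay.
    At bay: go left to elm.
      At elm: go left to plum.
        At plum: no left child.
        At plum: go right to moss.
          moss is a leaf — visit moss.
        Visit plum.
      At elm: go right to ash.
        ash is a leaf — visit ash.
      Visit elm.
    At bay: no right child.
    Visit bay.
  At rye: go right to lime.
    At lime: go left to lily.
      lily is a leaf — visit lily.
    At lime: go right to cedar.
      cedar is a leaf — visit cedar.
    Visit lime.
  Visit rye.
At fern: go right to ivy.
  ivy is a leaf — visit ivy.
Visit fern.
Full post-order sequence: moss, plum, ash, elm, bay, lily, cedar, lime, rye, ivy, fern.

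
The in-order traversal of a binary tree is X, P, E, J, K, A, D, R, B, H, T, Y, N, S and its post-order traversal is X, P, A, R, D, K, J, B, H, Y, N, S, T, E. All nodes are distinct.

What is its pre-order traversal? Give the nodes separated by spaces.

E P X T H B J K D A R S N Y

The last element of post-order is the root; it splits in-order into left and right subtrees.
Root E: left subtree has 2 nodes {X, P}, right has 11 {J, K, A, D, R, B, H, T, Y, N, S}.
  Root P: left subtree has 1 node {X}, right has 0 { }.
  Root T: left subtree has 7 nodes {J, K, A, D, R, B, H}, right has 3 {Y, N, S}.
    Root H: left subtree has 6 nodes {J, K, A, D, R, B}, right has 0 { }.
      Root B: left subtree has 5 nodes {J, K, A, D, R}, right has 0 { }.
        Root J: left subtree has 0 nodes { }, right has 4 {K, A, D, R}.
          Root K: left subtree has 0 nodes { }, right has 3 {A, D, R}.
            Root D: left subtree has 1 node {A}, right has 1 {R}.
    Root S: left subtree has 2 nodes {Y, N}, right has 0 { }.
      Root N: left subtree has 1 node {Y}, right has 0 { }.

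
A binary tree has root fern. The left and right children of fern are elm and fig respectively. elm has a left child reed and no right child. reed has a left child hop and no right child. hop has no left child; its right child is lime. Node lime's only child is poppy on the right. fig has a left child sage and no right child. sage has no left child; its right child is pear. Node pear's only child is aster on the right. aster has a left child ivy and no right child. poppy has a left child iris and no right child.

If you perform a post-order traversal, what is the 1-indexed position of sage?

10

Post-order visits the left subtree, then the right subtree, then the node.
At fern: go left to elm.
  At elm: go left to reed.
    At reed: go left to hop.
      At hop: no left child.
      At hop: go right to lime.
        At lime: no left child.
        At lime: go right to poppy.
          At poppy: go left to iris.
            iris is a leaf — visit iris.
          At poppy: no right child.
          Visit poppy.
        Visit lime.
      Visit hop.
    At reed: no right child.
    Visit reed.
  At elm: no right child.
  Visit elm.
At fern: go right to fig.
  At fig: go left to sage.
    At sage: no left child.
    At sage: go right to pear.
      At pear: no left child.
      At pear: go right to aster.
        At aster: go left to ivy.
          ivy is a leaf — visit ivy.
        At aster: no right child.
        Visit aster.
      Visit pear.
    Visit sage.
  At fig: no right child.
  Visit fig.
Visit fern.
Full post-order sequence: iris, poppy, lime, hop, reed, elm, ivy, aster, pear, sage, fig, fern.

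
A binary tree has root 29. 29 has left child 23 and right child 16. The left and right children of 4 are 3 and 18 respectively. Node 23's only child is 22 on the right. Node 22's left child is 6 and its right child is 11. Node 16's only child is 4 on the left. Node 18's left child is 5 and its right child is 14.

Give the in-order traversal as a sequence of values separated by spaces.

23 6 22 11 29 3 4 5 18 14 16

In-order visits the left subtree, then the node, then the right subtree.
At 29: go left to 23.
  At 23: no left child.
  Visit 23.
  At 23: go right to 22.
    At 22: go left to 6.
      6 is a leaf — visit 6.
    Visit 22.
    At 22: go right to 11.
      11 is a leaf — visit 11.
Visit 29.
At 29: go right to 16.
  At 16: go left to 4.
    At 4: go left to 3.
      3 is a leaf — visit 3.
    Visit 4.
    At 4: go right to 18.
      At 18: go left to 5.
        5 is a leaf — visit 5.
      Visit 18.
      At 18: go right to 14.
        14 is a leaf — visit 14.
  Visit 16.
  At 16: no right child.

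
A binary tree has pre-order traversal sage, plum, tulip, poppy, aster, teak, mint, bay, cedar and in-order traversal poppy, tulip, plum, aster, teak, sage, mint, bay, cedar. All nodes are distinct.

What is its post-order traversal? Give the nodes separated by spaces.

poppy tulip teak aster plum cedar bay mint sage

The first element of pre-order is the root; it splits in-order into left and right subtrees.
Root sage: left subtree has 5 nodes {poppy, tulip, plum, aster, teak}, right has 3 {mint, bay, cedar}.
  Root plum: left subtree has 2 nodes {poppy, tulip}, right has 2 {aster, teak}.
    Root tulip: left subtree has 1 node {poppy}, right has 0 { }.
    Root aster: left subtree has 0 nodes { }, right has 1 {teak}.
  Root mint: left subtree has 0 nodes { }, right has 2 {bay, cedar}.
    Root bay: left subtree has 0 nodes { }, right has 1 {cedar}.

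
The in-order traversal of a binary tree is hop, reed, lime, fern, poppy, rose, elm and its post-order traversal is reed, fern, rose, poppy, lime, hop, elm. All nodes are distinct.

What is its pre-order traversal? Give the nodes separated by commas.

The last element of post-order is the root; it splits in-order into left and right subtrees.
Root elm: left subtree has 6 nodes {hop, reed, lime, fern, poppy, rose}, right has 0 { }.
  Root hop: left subtree has 0 nodes { }, right has 5 {reed, lime, fern, poppy, rose}.
    Root lime: left subtree has 1 node {reed}, right has 3 {fern, poppy, rose}.
      Root poppy: left subtree has 1 node {fern}, right has 1 {rose}.

elm, hop, lime, reed, poppy, fern, rose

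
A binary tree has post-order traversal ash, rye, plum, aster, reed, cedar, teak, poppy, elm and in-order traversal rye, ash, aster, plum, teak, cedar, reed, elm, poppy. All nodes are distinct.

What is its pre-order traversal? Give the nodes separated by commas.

The last element of post-order is the root; it splits in-order into left and right subtrees.
Root elm: left subtree has 7 nodes {rye, ash, aster, plum, teak, cedar, reed}, right has 1 {poppy}.
  Root teak: left subtree has 4 nodes {rye, ash, aster, plum}, right has 2 {cedar, reed}.
    Root aster: left subtree has 2 nodes {rye, ash}, right has 1 {plum}.
      Root rye: left subtree has 0 nodes { }, right has 1 {ash}.
    Root cedar: left subtree has 0 nodes { }, right has 1 {reed}.

elm, teak, aster, rye, ash, plum, cedar, reed, poppy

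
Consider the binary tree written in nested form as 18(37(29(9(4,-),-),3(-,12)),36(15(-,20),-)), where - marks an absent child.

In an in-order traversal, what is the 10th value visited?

In-order visits the left subtree, then the node, then the right subtree.
At 18: go left to 37.
  At 37: go left to 29.
    At 29: go left to 9.
      At 9: go left to 4.
        4 is a leaf — visit 4.
      Visit 9.
      At 9: no right child.
    Visit 29.
    At 29: no right child.
  Visit 37.
  At 37: go right to 3.
    At 3: no left child.
    Visit 3.
    At 3: go right to 12.
      12 is a leaf — visit 12.
Visit 18.
At 18: go right to 36.
  At 36: go left to 15.
    At 15: no left child.
    Visit 15.
    At 15: go right to 20.
      20 is a leaf — visit 20.
  Visit 36.
  At 36: no right child.
Full in-order sequence: 4, 9, 29, 37, 3, 12, 18, 15, 20, 36.

36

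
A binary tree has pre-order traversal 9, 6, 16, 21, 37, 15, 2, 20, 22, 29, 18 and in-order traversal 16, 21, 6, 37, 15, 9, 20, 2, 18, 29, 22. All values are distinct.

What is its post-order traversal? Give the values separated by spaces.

The first element of pre-order is the root; it splits in-order into left and right subtrees.
Root 9: left subtree has 5 nodes {16, 21, 6, 37, 15}, right has 5 {20, 2, 18, 29, 22}.
  Root 6: left subtree has 2 nodes {16, 21}, right has 2 {37, 15}.
    Root 16: left subtree has 0 nodes { }, right has 1 {21}.
    Root 37: left subtree has 0 nodes { }, right has 1 {15}.
  Root 2: left subtree has 1 node {20}, right has 3 {18, 29, 22}.
    Root 22: left subtree has 2 nodes {18, 29}, right has 0 { }.
      Root 29: left subtree has 1 node {18}, right has 0 { }.

21 16 15 37 6 20 18 29 22 2 9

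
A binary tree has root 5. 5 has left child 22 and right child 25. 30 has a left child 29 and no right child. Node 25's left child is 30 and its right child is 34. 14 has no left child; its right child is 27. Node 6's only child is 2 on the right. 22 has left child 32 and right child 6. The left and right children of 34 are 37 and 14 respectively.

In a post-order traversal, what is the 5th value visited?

29

Post-order visits the left subtree, then the right subtree, then the node.
At 5: go left to 22.
  At 22: go left to 32.
    32 is a leaf — visit 32.
  At 22: go right to 6.
    At 6: no left child.
    At 6: go right to 2.
      2 is a leaf — visit 2.
    Visit 6.
  Visit 22.
At 5: go right to 25.
  At 25: go left to 30.
    At 30: go left to 29.
      29 is a leaf — visit 29.
    At 30: no right child.
    Visit 30.
  At 25: go right to 34.
    At 34: go left to 37.
      37 is a leaf — visit 37.
    At 34: go right to 14.
      At 14: no left child.
      At 14: go right to 27.
        27 is a leaf — visit 27.
      Visit 14.
    Visit 34.
  Visit 25.
Visit 5.
Full post-order sequence: 32, 2, 6, 22, 29, 30, 37, 27, 14, 34, 25, 5.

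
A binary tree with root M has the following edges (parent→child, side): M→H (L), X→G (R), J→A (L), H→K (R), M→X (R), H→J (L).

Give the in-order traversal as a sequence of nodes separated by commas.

A, J, H, K, M, X, G

In-order visits the left subtree, then the node, then the right subtree.
At M: go left to H.
  At H: go left to J.
    At J: go left to A.
      A is a leaf — visit A.
    Visit J.
    At J: no right child.
  Visit H.
  At H: go right to K.
    K is a leaf — visit K.
Visit M.
At M: go right to X.
  At X: no left child.
  Visit X.
  At X: go right to G.
    G is a leaf — visit G.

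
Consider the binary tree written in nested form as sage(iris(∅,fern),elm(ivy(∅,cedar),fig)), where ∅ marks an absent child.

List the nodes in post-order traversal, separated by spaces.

Post-order visits the left subtree, then the right subtree, then the node.
At sage: go left to iris.
  At iris: no left child.
  At iris: go right to fern.
    fern is a leaf — visit fern.
  Visit iris.
At sage: go right to elm.
  At elm: go left to ivy.
    At ivy: no left child.
    At ivy: go right to cedar.
      cedar is a leaf — visit cedar.
    Visit ivy.
  At elm: go right to fig.
    fig is a leaf — visit fig.
  Visit elm.
Visit sage.

fern iris cedar ivy fig elm sage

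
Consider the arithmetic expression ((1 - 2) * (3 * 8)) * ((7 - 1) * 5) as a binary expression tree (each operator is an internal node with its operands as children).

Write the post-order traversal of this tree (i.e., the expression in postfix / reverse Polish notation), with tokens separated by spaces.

Post-order on an expression tree gives postfix notation: for each operator, emit left operand, right operand, then the operator.

1 2 - 3 8 * * 7 1 - 5 * *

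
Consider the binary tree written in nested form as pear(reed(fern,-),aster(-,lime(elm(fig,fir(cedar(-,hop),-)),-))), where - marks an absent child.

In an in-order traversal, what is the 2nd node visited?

reed

In-order visits the left subtree, then the node, then the right subtree.
At pear: go left to reed.
  At reed: go left to fern.
    fern is a leaf — visit fern.
  Visit reed.
  At reed: no right child.
Visit pear.
At pear: go right to aster.
  At aster: no left child.
  Visit aster.
  At aster: go right to lime.
    At lime: go left to elm.
      At elm: go left to fig.
        fig is a leaf — visit fig.
      Visit elm.
      At elm: go right to fir.
        At fir: go left to cedar.
          At cedar: no left child.
          Visit cedar.
          At cedar: go right to hop.
            hop is a leaf — visit hop.
        Visit fir.
        At fir: no right child.
    Visit lime.
    At lime: no right child.
Full in-order sequence: fern, reed, pear, aster, fig, elm, cedar, hop, fir, lime.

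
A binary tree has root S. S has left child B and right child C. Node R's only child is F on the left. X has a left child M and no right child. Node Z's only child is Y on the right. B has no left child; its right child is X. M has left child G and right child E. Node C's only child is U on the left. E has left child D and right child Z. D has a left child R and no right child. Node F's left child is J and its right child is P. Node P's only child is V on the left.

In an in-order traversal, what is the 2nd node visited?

G

In-order visits the left subtree, then the node, then the right subtree.
At S: go left to B.
  At B: no left child.
  Visit B.
  At B: go right to X.
    At X: go left to M.
      At M: go left to G.
        G is a leaf — visit G.
      Visit M.
      At M: go right to E.
        At E: go left to D.
          At D: go left to R.
            At R: go left to F.
              At F: go left to J.
                J is a leaf — visit J.
              Visit F.
              At F: go right to P.
                At P: go left to V.
                  V is a leaf — visit V.
                Visit P.
                At P: no right child.
            Visit R.
            At R: no right child.
          Visit D.
          At D: no right child.
        Visit E.
        At E: go right to Z.
          At Z: no left child.
          Visit Z.
          At Z: go right to Y.
            Y is a leaf — visit Y.
    Visit X.
    At X: no right child.
Visit S.
At S: go right to C.
  At C: go left to U.
    U is a leaf — visit U.
  Visit C.
  At C: no right child.
Full in-order sequence: B, G, M, J, F, V, P, R, D, E, Z, Y, X, S, U, C.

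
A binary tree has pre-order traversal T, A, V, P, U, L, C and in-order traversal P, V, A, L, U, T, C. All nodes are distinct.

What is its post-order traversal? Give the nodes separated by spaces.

P V L U A C T

The first element of pre-order is the root; it splits in-order into left and right subtrees.
Root T: left subtree has 5 nodes {P, V, A, L, U}, right has 1 {C}.
  Root A: left subtree has 2 nodes {P, V}, right has 2 {L, U}.
    Root V: left subtree has 1 node {P}, right has 0 { }.
    Root U: left subtree has 1 node {L}, right has 0 { }.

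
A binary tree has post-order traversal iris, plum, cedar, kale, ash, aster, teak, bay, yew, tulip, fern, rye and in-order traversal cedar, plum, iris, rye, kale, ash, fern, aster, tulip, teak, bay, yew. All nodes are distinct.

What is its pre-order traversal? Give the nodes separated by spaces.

rye cedar plum iris fern ash kale tulip aster yew bay teak

The last element of post-order is the root; it splits in-order into left and right subtrees.
Root rye: left subtree has 3 nodes {cedar, plum, iris}, right has 8 {kale, ash, fern, aster, tulip, teak, bay, yew}.
  Root cedar: left subtree has 0 nodes { }, right has 2 {plum, iris}.
    Root plum: left subtree has 0 nodes { }, right has 1 {iris}.
  Root fern: left subtree has 2 nodes {kale, ash}, right has 5 {aster, tulip, teak, bay, yew}.
    Root ash: left subtree has 1 node {kale}, right has 0 { }.
    Root tulip: left subtree has 1 node {aster}, right has 3 {teak, bay, yew}.
      Root yew: left subtree has 2 nodes {teak, bay}, right has 0 { }.
        Root bay: left subtree has 1 node {teak}, right has 0 { }.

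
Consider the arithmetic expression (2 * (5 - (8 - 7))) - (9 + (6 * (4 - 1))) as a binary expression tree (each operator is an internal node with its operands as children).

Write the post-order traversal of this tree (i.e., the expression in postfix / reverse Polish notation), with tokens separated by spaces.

2 5 8 7 - - * 9 6 4 1 - * + -

Post-order on an expression tree gives postfix notation: for each operator, emit left operand, right operand, then the operator.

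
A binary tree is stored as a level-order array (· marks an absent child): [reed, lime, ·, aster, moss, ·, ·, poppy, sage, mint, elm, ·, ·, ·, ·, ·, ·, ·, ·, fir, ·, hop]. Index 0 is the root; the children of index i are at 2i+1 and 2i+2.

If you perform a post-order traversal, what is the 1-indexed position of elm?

Post-order visits the left subtree, then the right subtree, then the node.
At reed: go left to lime.
  At lime: go left to aster.
    At aster: go left to poppy.
      poppy is a leaf — visit poppy.
    At aster: go right to sage.
      sage is a leaf — visit sage.
    Visit aster.
  At lime: go right to moss.
    At moss: go left to mint.
      At mint: go left to fir.
        fir is a leaf — visit fir.
      At mint: no right child.
      Visit mint.
    At moss: go right to elm.
      At elm: go left to hop.
        hop is a leaf — visit hop.
      At elm: no right child.
      Visit elm.
    Visit moss.
  Visit lime.
At reed: no right child.
Visit reed.
Full post-order sequence: poppy, sage, aster, fir, mint, hop, elm, moss, lime, reed.

7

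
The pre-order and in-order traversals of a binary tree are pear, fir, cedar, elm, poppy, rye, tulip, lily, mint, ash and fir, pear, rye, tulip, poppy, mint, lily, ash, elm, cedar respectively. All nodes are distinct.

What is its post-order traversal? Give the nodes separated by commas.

fir, tulip, rye, mint, ash, lily, poppy, elm, cedar, pear

The first element of pre-order is the root; it splits in-order into left and right subtrees.
Root pear: left subtree has 1 node {fir}, right has 8 {rye, tulip, poppy, mint, lily, ash, elm, cedar}.
  Root cedar: left subtree has 7 nodes {rye, tulip, poppy, mint, lily, ash, elm}, right has 0 { }.
    Root elm: left subtree has 6 nodes {rye, tulip, poppy, mint, lily, ash}, right has 0 { }.
      Root poppy: left subtree has 2 nodes {rye, tulip}, right has 3 {mint, lily, ash}.
        Root rye: left subtree has 0 nodes { }, right has 1 {tulip}.
        Root lily: left subtree has 1 node {mint}, right has 1 {ash}.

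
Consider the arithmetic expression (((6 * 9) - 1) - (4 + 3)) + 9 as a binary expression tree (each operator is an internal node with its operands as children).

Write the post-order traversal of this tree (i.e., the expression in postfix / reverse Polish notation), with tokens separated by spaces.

6 9 * 1 - 4 3 + - 9 +

Post-order on an expression tree gives postfix notation: for each operator, emit left operand, right operand, then the operator.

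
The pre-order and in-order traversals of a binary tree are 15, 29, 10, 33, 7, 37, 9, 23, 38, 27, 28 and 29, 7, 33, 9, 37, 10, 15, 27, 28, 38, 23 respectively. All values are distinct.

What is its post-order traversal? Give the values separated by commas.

The first element of pre-order is the root; it splits in-order into left and right subtrees.
Root 15: left subtree has 6 nodes {29, 7, 33, 9, 37, 10}, right has 4 {27, 28, 38, 23}.
  Root 29: left subtree has 0 nodes { }, right has 5 {7, 33, 9, 37, 10}.
    Root 10: left subtree has 4 nodes {7, 33, 9, 37}, right has 0 { }.
      Root 33: left subtree has 1 node {7}, right has 2 {9, 37}.
        Root 37: left subtree has 1 node {9}, right has 0 { }.
  Root 23: left subtree has 3 nodes {27, 28, 38}, right has 0 { }.
    Root 38: left subtree has 2 nodes {27, 28}, right has 0 { }.
      Root 27: left subtree has 0 nodes { }, right has 1 {28}.

7, 9, 37, 33, 10, 29, 28, 27, 38, 23, 15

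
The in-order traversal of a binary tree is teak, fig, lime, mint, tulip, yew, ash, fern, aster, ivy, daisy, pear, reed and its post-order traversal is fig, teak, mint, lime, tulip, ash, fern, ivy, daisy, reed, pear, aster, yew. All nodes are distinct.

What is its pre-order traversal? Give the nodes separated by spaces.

yew tulip lime teak fig mint aster fern ash pear daisy ivy reed

The last element of post-order is the root; it splits in-order into left and right subtrees.
Root yew: left subtree has 5 nodes {teak, fig, lime, mint, tulip}, right has 7 {ash, fern, aster, ivy, daisy, pear, reed}.
  Root tulip: left subtree has 4 nodes {teak, fig, lime, mint}, right has 0 { }.
    Root lime: left subtree has 2 nodes {teak, fig}, right has 1 {mint}.
      Root teak: left subtree has 0 nodes { }, right has 1 {fig}.
  Root aster: left subtree has 2 nodes {ash, fern}, right has 4 {ivy, daisy, pear, reed}.
    Root fern: left subtree has 1 node {ash}, right has 0 { }.
    Root pear: left subtree has 2 nodes {ivy, daisy}, right has 1 {reed}.
      Root daisy: left subtree has 1 node {ivy}, right has 0 { }.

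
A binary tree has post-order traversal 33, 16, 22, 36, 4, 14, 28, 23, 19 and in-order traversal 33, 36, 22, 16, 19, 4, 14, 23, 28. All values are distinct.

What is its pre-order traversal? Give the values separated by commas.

19, 36, 33, 22, 16, 23, 14, 4, 28

The last element of post-order is the root; it splits in-order into left and right subtrees.
Root 19: left subtree has 4 nodes {33, 36, 22, 16}, right has 4 {4, 14, 23, 28}.
  Root 36: left subtree has 1 node {33}, right has 2 {22, 16}.
    Root 22: left subtree has 0 nodes { }, right has 1 {16}.
  Root 23: left subtree has 2 nodes {4, 14}, right has 1 {28}.
    Root 14: left subtree has 1 node {4}, right has 0 { }.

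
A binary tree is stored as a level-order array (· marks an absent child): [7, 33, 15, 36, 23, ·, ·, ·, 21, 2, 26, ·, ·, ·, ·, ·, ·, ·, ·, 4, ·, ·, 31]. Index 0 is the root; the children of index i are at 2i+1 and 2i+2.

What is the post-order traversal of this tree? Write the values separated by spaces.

21 36 4 2 31 26 23 33 15 7

Post-order visits the left subtree, then the right subtree, then the node.
At 7: go left to 33.
  At 33: go left to 36.
    At 36: no left child.
    At 36: go right to 21.
      21 is a leaf — visit 21.
    Visit 36.
  At 33: go right to 23.
    At 23: go left to 2.
      At 2: go left to 4.
        4 is a leaf — visit 4.
      At 2: no right child.
      Visit 2.
    At 23: go right to 26.
      At 26: no left child.
      At 26: go right to 31.
        31 is a leaf — visit 31.
      Visit 26.
    Visit 23.
  Visit 33.
At 7: go right to 15.
  15 is a leaf — visit 15.
Visit 7.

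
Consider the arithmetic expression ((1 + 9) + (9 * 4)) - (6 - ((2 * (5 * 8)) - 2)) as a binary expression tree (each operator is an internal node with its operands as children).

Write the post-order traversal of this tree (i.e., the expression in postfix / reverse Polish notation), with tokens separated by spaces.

Post-order on an expression tree gives postfix notation: for each operator, emit left operand, right operand, then the operator.

1 9 + 9 4 * + 6 2 5 8 * * 2 - - -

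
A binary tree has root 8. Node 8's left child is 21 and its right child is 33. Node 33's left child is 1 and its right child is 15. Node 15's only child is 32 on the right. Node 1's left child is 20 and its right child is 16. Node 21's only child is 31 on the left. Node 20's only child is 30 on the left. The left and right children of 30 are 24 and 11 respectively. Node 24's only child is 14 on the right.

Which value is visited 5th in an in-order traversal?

14

In-order visits the left subtree, then the node, then the right subtree.
At 8: go left to 21.
  At 21: go left to 31.
    31 is a leaf — visit 31.
  Visit 21.
  At 21: no right child.
Visit 8.
At 8: go right to 33.
  At 33: go left to 1.
    At 1: go left to 20.
      At 20: go left to 30.
        At 30: go left to 24.
          At 24: no left child.
          Visit 24.
          At 24: go right to 14.
            14 is a leaf — visit 14.
        Visit 30.
        At 30: go right to 11.
          11 is a leaf — visit 11.
      Visit 20.
      At 20: no right child.
    Visit 1.
    At 1: go right to 16.
      16 is a leaf — visit 16.
  Visit 33.
  At 33: go right to 15.
    At 15: no left child.
    Visit 15.
    At 15: go right to 32.
      32 is a leaf — visit 32.
Full in-order sequence: 31, 21, 8, 24, 14, 30, 11, 20, 1, 16, 33, 15, 32.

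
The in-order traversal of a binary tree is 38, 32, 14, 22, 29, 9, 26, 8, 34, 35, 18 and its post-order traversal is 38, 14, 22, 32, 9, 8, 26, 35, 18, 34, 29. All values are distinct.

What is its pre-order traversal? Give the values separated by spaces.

The last element of post-order is the root; it splits in-order into left and right subtrees.
Root 29: left subtree has 4 nodes {38, 32, 14, 22}, right has 6 {9, 26, 8, 34, 35, 18}.
  Root 32: left subtree has 1 node {38}, right has 2 {14, 22}.
    Root 22: left subtree has 1 node {14}, right has 0 { }.
  Root 34: left subtree has 3 nodes {9, 26, 8}, right has 2 {35, 18}.
    Root 26: left subtree has 1 node {9}, right has 1 {8}.
    Root 18: left subtree has 1 node {35}, right has 0 { }.

29 32 38 22 14 34 26 9 8 18 35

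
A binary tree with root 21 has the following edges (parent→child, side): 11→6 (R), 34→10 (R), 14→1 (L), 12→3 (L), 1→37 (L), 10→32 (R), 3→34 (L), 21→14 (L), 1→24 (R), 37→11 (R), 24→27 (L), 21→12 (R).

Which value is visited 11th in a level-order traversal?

10

Level-order visits nodes level by level from the root, left to right within each level.
Level 0: 21
Level 1: 14, 12
Level 2: 1, 3
Level 3: 37, 24, 34
Level 4: 11, 27, 10
Level 5: 6, 32
Full level-order sequence: 21, 14, 12, 1, 3, 37, 24, 34, 11, 27, 10, 6, 32.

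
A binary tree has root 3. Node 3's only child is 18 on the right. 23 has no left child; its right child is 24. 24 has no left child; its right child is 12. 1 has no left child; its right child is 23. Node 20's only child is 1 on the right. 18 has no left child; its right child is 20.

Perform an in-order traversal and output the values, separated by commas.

In-order visits the left subtree, then the node, then the right subtree.
At 3: no left child.
Visit 3.
At 3: go right to 18.
  At 18: no left child.
  Visit 18.
  At 18: go right to 20.
    At 20: no left child.
    Visit 20.
    At 20: go right to 1.
      At 1: no left child.
      Visit 1.
      At 1: go right to 23.
        At 23: no left child.
        Visit 23.
        At 23: go right to 24.
          At 24: no left child.
          Visit 24.
          At 24: go right to 12.
            12 is a leaf — visit 12.

3, 18, 20, 1, 23, 24, 12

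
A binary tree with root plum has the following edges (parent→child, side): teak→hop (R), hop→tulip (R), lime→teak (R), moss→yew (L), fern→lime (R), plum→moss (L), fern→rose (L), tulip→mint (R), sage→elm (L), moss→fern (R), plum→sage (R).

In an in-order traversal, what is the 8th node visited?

tulip

In-order visits the left subtree, then the node, then the right subtree.
At plum: go left to moss.
  At moss: go left to yew.
    yew is a leaf — visit yew.
  Visit moss.
  At moss: go right to fern.
    At fern: go left to rose.
      rose is a leaf — visit rose.
    Visit fern.
    At fern: go right to lime.
      At lime: no left child.
      Visit lime.
      At lime: go right to teak.
        At teak: no left child.
        Visit teak.
        At teak: go right to hop.
          At hop: no left child.
          Visit hop.
          At hop: go right to tulip.
            At tulip: no left child.
            Visit tulip.
            At tulip: go right to mint.
              mint is a leaf — visit mint.
Visit plum.
At plum: go right to sage.
  At sage: go left to elm.
    elm is a leaf — visit elm.
  Visit sage.
  At sage: no right child.
Full in-order sequence: yew, moss, rose, fern, lime, teak, hop, tulip, mint, plum, elm, sage.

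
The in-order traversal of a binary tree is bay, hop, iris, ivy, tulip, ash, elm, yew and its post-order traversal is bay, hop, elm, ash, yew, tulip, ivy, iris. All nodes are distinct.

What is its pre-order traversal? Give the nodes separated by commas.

The last element of post-order is the root; it splits in-order into left and right subtrees.
Root iris: left subtree has 2 nodes {bay, hop}, right has 5 {ivy, tulip, ash, elm, yew}.
  Root hop: left subtree has 1 node {bay}, right has 0 { }.
  Root ivy: left subtree has 0 nodes { }, right has 4 {tulip, ash, elm, yew}.
    Root tulip: left subtree has 0 nodes { }, right has 3 {ash, elm, yew}.
      Root yew: left subtree has 2 nodes {ash, elm}, right has 0 { }.
        Root ash: left subtree has 0 nodes { }, right has 1 {elm}.

iris, hop, bay, ivy, tulip, yew, ash, elm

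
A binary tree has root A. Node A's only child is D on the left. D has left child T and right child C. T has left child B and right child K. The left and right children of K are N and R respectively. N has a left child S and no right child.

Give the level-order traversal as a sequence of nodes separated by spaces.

Level-order visits nodes level by level from the root, left to right within each level.
Level 0: A
Level 1: D
Level 2: T, C
Level 3: B, K
Level 4: N, R
Level 5: S

A D T C B K N R S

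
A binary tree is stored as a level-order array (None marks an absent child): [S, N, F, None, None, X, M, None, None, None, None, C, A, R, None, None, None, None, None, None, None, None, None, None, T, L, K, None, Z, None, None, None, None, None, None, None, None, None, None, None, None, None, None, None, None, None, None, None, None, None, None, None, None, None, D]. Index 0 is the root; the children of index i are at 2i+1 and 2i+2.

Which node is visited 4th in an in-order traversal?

In-order visits the left subtree, then the node, then the right subtree.
At S: go left to N.
  N is a leaf — visit N.
Visit S.
At S: go right to F.
  At F: go left to X.
    At X: go left to C.
      At C: no left child.
      Visit C.
      At C: go right to T.
        T is a leaf — visit T.
    Visit X.
    At X: go right to A.
      At A: go left to L.
        L is a leaf — visit L.
      Visit A.
      At A: go right to K.
        At K: no left child.
        Visit K.
        At K: go right to D.
          D is a leaf — visit D.
  Visit F.
  At F: go right to M.
    At M: go left to R.
      At R: no left child.
      Visit R.
      At R: go right to Z.
        Z is a leaf — visit Z.
    Visit M.
    At M: no right child.
Full in-order sequence: N, S, C, T, X, L, A, K, D, F, R, Z, M.

T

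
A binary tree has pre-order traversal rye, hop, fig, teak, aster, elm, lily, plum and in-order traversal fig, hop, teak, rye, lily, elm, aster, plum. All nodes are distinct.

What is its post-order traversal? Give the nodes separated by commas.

fig, teak, hop, lily, elm, plum, aster, rye

The first element of pre-order is the root; it splits in-order into left and right subtrees.
Root rye: left subtree has 3 nodes {fig, hop, teak}, right has 4 {lily, elm, aster, plum}.
  Root hop: left subtree has 1 node {fig}, right has 1 {teak}.
  Root aster: left subtree has 2 nodes {lily, elm}, right has 1 {plum}.
    Root elm: left subtree has 1 node {lily}, right has 0 { }.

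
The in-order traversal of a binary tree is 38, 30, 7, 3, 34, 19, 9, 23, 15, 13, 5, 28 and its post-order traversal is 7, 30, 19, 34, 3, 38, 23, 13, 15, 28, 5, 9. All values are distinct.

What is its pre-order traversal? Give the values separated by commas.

9, 38, 3, 30, 7, 34, 19, 5, 15, 23, 13, 28

The last element of post-order is the root; it splits in-order into left and right subtrees.
Root 9: left subtree has 6 nodes {38, 30, 7, 3, 34, 19}, right has 5 {23, 15, 13, 5, 28}.
  Root 38: left subtree has 0 nodes { }, right has 5 {30, 7, 3, 34, 19}.
    Root 3: left subtree has 2 nodes {30, 7}, right has 2 {34, 19}.
      Root 30: left subtree has 0 nodes { }, right has 1 {7}.
      Root 34: left subtree has 0 nodes { }, right has 1 {19}.
  Root 5: left subtree has 3 nodes {23, 15, 13}, right has 1 {28}.
    Root 15: left subtree has 1 node {23}, right has 1 {13}.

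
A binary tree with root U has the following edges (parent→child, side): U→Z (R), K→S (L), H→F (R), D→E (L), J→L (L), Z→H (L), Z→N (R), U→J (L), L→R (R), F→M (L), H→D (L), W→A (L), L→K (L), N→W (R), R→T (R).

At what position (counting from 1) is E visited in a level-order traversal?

14

Level-order visits nodes level by level from the root, left to right within each level.
Level 0: U
Level 1: J, Z
Level 2: L, H, N
Level 3: K, R, D, F, W
Level 4: S, T, E, M, A
Full level-order sequence: U, J, Z, L, H, N, K, R, D, F, W, S, T, E, M, A.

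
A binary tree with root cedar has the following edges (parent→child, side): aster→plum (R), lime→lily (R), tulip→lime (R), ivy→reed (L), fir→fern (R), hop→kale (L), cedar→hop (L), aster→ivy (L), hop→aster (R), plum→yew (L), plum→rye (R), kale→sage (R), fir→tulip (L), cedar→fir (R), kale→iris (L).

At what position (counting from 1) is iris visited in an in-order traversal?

1

In-order visits the left subtree, then the node, then the right subtree.
At cedar: go left to hop.
  At hop: go left to kale.
    At kale: go left to iris.
      iris is a leaf — visit iris.
    Visit kale.
    At kale: go right to sage.
      sage is a leaf — visit sage.
  Visit hop.
  At hop: go right to aster.
    At aster: go left to ivy.
      At ivy: go left to reed.
        reed is a leaf — visit reed.
      Visit ivy.
      At ivy: no right child.
    Visit aster.
    At aster: go right to plum.
      At plum: go left to yew.
        yew is a leaf — visit yew.
      Visit plum.
      At plum: go right to rye.
        rye is a leaf — visit rye.
Visit cedar.
At cedar: go right to fir.
  At fir: go left to tulip.
    At tulip: no left child.
    Visit tulip.
    At tulip: go right to lime.
      At lime: no left child.
      Visit lime.
      At lime: go right to lily.
        lily is a leaf — visit lily.
  Visit fir.
  At fir: go right to fern.
    fern is a leaf — visit fern.
Full in-order sequence: iris, kale, sage, hop, reed, ivy, aster, yew, plum, rye, cedar, tulip, lime, lily, fir, fern.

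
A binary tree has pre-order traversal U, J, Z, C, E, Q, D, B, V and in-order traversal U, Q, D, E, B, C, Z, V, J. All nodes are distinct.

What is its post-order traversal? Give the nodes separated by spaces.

D Q B E C V Z J U

The first element of pre-order is the root; it splits in-order into left and right subtrees.
Root U: left subtree has 0 nodes { }, right has 8 {Q, D, E, B, C, Z, V, J}.
  Root J: left subtree has 7 nodes {Q, D, E, B, C, Z, V}, right has 0 { }.
    Root Z: left subtree has 5 nodes {Q, D, E, B, C}, right has 1 {V}.
      Root C: left subtree has 4 nodes {Q, D, E, B}, right has 0 { }.
        Root E: left subtree has 2 nodes {Q, D}, right has 1 {B}.
          Root Q: left subtree has 0 nodes { }, right has 1 {D}.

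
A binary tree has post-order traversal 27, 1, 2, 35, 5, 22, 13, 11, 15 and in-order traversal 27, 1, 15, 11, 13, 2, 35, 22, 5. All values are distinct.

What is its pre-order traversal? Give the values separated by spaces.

15 1 27 11 13 22 35 2 5

The last element of post-order is the root; it splits in-order into left and right subtrees.
Root 15: left subtree has 2 nodes {27, 1}, right has 6 {11, 13, 2, 35, 22, 5}.
  Root 1: left subtree has 1 node {27}, right has 0 { }.
  Root 11: left subtree has 0 nodes { }, right has 5 {13, 2, 35, 22, 5}.
    Root 13: left subtree has 0 nodes { }, right has 4 {2, 35, 22, 5}.
      Root 22: left subtree has 2 nodes {2, 35}, right has 1 {5}.
        Root 35: left subtree has 1 node {2}, right has 0 { }.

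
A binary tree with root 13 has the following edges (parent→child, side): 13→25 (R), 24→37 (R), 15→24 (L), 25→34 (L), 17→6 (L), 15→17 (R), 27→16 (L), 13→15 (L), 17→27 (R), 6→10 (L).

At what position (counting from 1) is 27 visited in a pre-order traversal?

Pre-order visits the node, then its left subtree, then its right subtree.
Visit 13.
At 13: go left to 15.
  Visit 15.
  At 15: go left to 24.
    Visit 24.
    At 24: no left child.
    At 24: go right to 37.
      37 is a leaf — visit 37.
  At 15: go right to 17.
    Visit 17.
    At 17: go left to 6.
      Visit 6.
      At 6: go left to 10.
        10 is a leaf — visit 10.
      At 6: no right child.
    At 17: go right to 27.
      Visit 27.
      At 27: go left to 16.
        16 is a leaf — visit 16.
      At 27: no right child.
At 13: go right to 25.
  Visit 25.
  At 25: go left to 34.
    34 is a leaf — visit 34.
  At 25: no right child.
Full pre-order sequence: 13, 15, 24, 37, 17, 6, 10, 27, 16, 25, 34.

8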